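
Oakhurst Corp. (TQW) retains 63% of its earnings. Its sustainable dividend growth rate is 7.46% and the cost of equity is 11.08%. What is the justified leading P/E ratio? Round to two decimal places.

10.22

Payout ratio b = 1 − 0.63 = 0.37.
Justified leading P/E = b/(r−g) = 0.37/(0.1108−0.0746) = 10.2210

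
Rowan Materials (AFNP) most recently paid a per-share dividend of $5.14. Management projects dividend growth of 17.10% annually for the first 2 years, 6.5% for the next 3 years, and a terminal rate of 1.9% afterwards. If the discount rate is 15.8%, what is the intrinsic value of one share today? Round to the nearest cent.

Three-stage DDM. Project D₁…D_5; terminal Gordon value at t=5 with g = 0.019; discount at r = 0.158.
D_1 = 6.0189
D_2 = 7.0482
D_3 = 7.5063
D_4 = 7.9942
D_5 = 8.5138
TV_5 = 8.6756/(0.158−0.019) = 62.4144
P₀ = Σ Dₜ/(1+r)ᵗ + TV_5/(1+r)^5 = 53.7959

$53.80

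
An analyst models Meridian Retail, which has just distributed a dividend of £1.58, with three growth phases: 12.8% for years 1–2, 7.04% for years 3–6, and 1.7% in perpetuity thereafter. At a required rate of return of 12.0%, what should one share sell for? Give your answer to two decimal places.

£22.13

Three-stage DDM. Project D₁…D_6; terminal Gordon value at t=6 with g = 0.017; discount at r = 0.12.
D_1 = 1.7822
D_2 = 2.0104
D_3 = 2.1519
D_4 = 2.3034
D_5 = 2.4655
D_6 = 2.6391
TV_6 = 2.6840/(0.12−0.017) = 26.0581
P₀ = Σ Dₜ/(1+r)ᵗ + TV_6/(1+r)^6 = 22.1274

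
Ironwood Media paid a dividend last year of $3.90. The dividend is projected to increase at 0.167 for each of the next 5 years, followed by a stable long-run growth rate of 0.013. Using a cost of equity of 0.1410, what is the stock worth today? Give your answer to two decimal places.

Two-stage DDM. Project D₁…D_5 at 0.167, terminal growth 0.013, discount at r = 0.141.
D_1 = 4.5513
D_2 = 5.3114
D_3 = 6.1984
D_4 = 7.2335
D_5 = 8.4415
Terminal value at t=5: TV = D_6/(r−g) = 8.5512/(0.141−0.013) = 66.8064
P₀ = 4.5513/(1+0.141)^1 + 5.3114/(1+0.141)^2 + 6.1984/(1+0.141)^3 + 7.2335/(1+0.141)^4 + 8.4415/(1+0.141)^5 + 66.8064/(1+0.141)^5 = 55.4196

$55.42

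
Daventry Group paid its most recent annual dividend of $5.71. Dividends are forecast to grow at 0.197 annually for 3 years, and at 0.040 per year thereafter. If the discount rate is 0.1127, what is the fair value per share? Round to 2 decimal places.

Two-stage DDM. Project D₁…D_3 at 0.197, terminal growth 0.04, discount at r = 0.1127.
D_1 = 6.8349
D_2 = 8.1813
D_3 = 9.7931
Terminal value at t=3: TV = D_4/(r−g) = 10.1848/(0.1127−0.04) = 140.0933
P₀ = 6.8349/(1+0.1127)^1 + 8.1813/(1+0.1127)^2 + 9.7931/(1+0.1127)^3 + 140.0933/(1+0.1127)^3 = 121.5503

$121.55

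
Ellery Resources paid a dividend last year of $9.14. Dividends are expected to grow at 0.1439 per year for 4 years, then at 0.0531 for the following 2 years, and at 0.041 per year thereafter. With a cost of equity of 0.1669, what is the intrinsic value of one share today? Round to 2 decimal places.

$106.13

Three-stage DDM. Project D₁…D_6; terminal Gordon value at t=6 with g = 0.041; discount at r = 0.1669.
D_1 = 10.4552
D_2 = 11.9598
D_3 = 13.6808
D_4 = 15.6494
D_5 = 16.4804
D_6 = 17.3555
TV_6 = 18.0671/(0.1669−0.041) = 143.5036
P₀ = Σ Dₜ/(1+r)ᵗ + TV_6/(1+r)^6 = 106.1262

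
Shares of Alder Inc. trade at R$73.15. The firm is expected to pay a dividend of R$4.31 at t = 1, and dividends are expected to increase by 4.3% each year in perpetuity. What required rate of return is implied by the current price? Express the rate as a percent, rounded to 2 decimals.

Rearranging the constant-growth DDM: r = D₁/P₀ + g.
r = 4.3100 / 73.15 + 0.043 = 0.05892 + 0.043 = 0.10192

10.19%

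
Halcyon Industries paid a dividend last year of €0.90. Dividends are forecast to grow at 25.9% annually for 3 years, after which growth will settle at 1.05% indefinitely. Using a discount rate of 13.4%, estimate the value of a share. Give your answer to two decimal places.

Two-stage DDM. Project D₁…D_3 at 0.259, terminal growth 0.0105, discount at r = 0.134.
D_1 = 1.1331
D_2 = 1.4266
D_3 = 1.7961
Terminal value at t=3: TV = D_4/(r−g) = 1.8149/(0.134−0.0105) = 14.6957
P₀ = 1.1331/(1+0.134)^1 + 1.4266/(1+0.134)^2 + 1.7961/(1+0.134)^3 + 14.6957/(1+0.134)^3 = 13.4176

€13.42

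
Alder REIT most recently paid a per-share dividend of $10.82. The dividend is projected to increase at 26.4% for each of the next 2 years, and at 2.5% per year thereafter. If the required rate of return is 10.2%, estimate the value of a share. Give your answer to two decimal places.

$216.14

Two-stage DDM. Project D₁…D_2 at 0.264, terminal growth 0.025, discount at r = 0.102.
D_1 = 13.6765
D_2 = 17.2871
Terminal value at t=2: TV = D_3/(r−g) = 17.7192/(0.102−0.025) = 230.1201
P₀ = 13.6765/(1+0.102)^1 + 17.2871/(1+0.102)^2 + 230.1201/(1+0.102)^2 = 216.1378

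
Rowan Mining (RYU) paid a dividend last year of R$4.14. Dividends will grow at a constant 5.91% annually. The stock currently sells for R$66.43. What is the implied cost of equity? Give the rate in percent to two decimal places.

12.51%

Rearranging the constant-growth DDM: r = D₁/P₀ + g.
D₁ = 4.14 × (1 + 0.0591) = 4.3847.
r = 4.3847 / 66.43 + 0.0591 = 0.06600 + 0.0591 = 0.12510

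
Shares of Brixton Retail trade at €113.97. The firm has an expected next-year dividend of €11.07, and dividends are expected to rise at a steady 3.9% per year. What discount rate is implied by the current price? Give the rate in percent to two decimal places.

Rearranging the constant-growth DDM: r = D₁/P₀ + g.
r = 11.0700 / 113.97 + 0.039 = 0.09713 + 0.039 = 0.13613

13.61%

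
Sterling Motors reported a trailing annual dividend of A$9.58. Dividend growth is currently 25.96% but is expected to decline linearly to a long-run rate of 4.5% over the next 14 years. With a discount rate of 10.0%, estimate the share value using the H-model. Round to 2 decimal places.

H-model: P₀ = D₀[(1+g_L) + H(g_S−g_L)]/(r−g_L), with H = 14/2 = 7.
P₀ = 9.58 × [(1+0.045) + 7×(0.2596−0.045)] / (0.1−0.045)
   = 9.58 × 2.5472 / 0.055 = 443.6759

A$443.68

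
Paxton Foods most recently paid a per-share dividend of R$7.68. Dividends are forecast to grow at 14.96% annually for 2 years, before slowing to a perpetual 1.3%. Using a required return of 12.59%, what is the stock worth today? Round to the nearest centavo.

Two-stage DDM. Project D₁…D_2 at 0.1496, terminal growth 0.013, discount at r = 0.1259.
D_1 = 8.8289
D_2 = 10.1497
Terminal value at t=2: TV = D_3/(r−g) = 10.2817/(0.1259−0.013) = 91.0689
P₀ = 8.8289/(1+0.1259)^1 + 10.1497/(1+0.1259)^2 + 91.0689/(1+0.1259)^2 = 87.6891

R$87.69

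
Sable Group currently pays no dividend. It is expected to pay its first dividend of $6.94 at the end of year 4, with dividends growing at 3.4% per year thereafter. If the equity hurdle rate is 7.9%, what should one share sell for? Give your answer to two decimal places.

Deferred-dividend DDM. At t=3 the remaining stream is a growing perpetuity with first payment D_4 = 6.94.
V_3 = D_4/(r−g) = 6.94/(0.079−0.034) = 154.2222
P₀ = V_3/(1+r)^3 = 154.2222/(1+0.079)^3 = 122.7673

$122.77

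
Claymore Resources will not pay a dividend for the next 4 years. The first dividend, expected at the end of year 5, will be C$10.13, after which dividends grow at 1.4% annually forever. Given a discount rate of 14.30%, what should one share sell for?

C$46.01

Deferred-dividend DDM. At t=4 the remaining stream is a growing perpetuity with first payment D_5 = 10.13.
V_4 = D_5/(r−g) = 10.13/(0.143−0.014) = 78.5271
P₀ = V_4/(1+r)^4 = 78.5271/(1+0.143)^4 = 46.0082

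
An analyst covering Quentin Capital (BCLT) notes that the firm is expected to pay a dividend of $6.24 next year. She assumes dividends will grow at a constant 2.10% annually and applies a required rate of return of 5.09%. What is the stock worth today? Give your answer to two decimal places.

$208.70

Gordon growth model: P₀ = D₁/(r − g), with D₁ = 6.24 given directly.
P₀ = 6.2400 / (0.0509 − 0.021) = 6.2400 / 0.0299 = 208.6957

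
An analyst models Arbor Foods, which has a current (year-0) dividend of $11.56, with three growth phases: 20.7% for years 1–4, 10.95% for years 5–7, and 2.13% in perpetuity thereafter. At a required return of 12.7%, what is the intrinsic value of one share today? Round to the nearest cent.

$239.48

Three-stage DDM. Project D₁…D_7; terminal Gordon value at t=7 with g = 0.0213; discount at r = 0.127.
D_1 = 13.9529
D_2 = 16.8412
D_3 = 20.3273
D_4 = 24.5350
D_5 = 27.2216
D_6 = 30.2024
D_7 = 33.5096
TV_7 = 34.2233/(0.127−0.0213) = 323.7779
P₀ = Σ Dₜ/(1+r)ᵗ + TV_7/(1+r)^7 = 239.4832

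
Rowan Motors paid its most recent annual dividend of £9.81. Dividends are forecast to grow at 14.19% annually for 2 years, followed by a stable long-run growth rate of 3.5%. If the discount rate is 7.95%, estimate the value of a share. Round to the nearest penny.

Two-stage DDM. Project D₁…D_2 at 0.1419, terminal growth 0.035, discount at r = 0.0795.
D_1 = 11.2020
D_2 = 12.7916
Terminal value at t=2: TV = D_3/(r−g) = 13.2393/(0.0795−0.035) = 297.5127
P₀ = 11.2020/(1+0.0795)^1 + 12.7916/(1+0.0795)^2 + 297.5127/(1+0.0795)^2 = 276.6595

£276.66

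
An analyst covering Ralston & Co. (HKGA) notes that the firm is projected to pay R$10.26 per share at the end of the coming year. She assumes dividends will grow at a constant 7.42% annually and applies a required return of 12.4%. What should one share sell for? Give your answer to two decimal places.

Gordon growth model: P₀ = D₁/(r − g), with D₁ = 10.26 given directly.
P₀ = 10.2600 / (0.124 − 0.0742) = 10.2600 / 0.0498 = 206.0241

R$206.02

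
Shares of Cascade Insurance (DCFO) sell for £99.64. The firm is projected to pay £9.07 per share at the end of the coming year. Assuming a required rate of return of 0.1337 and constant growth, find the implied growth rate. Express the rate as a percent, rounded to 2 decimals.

4.27%

From P₀ = D₁/(r − g), the implied growth is g = r − D₁/P₀.
g = 0.1337 − 9.07/99.64 = 0.1337 − 0.09103 = 0.04267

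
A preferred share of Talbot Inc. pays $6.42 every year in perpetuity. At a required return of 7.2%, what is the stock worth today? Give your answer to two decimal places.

Zero-growth DDM (perpetuity): P₀ = D/r = 6.42 / 0.072 = 89.1667

$89.17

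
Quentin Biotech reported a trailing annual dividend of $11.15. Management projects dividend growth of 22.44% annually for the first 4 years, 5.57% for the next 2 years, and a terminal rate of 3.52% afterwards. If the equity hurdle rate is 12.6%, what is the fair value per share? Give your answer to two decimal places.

Three-stage DDM. Project D₁…D_6; terminal Gordon value at t=6 with g = 0.0352; discount at r = 0.126.
D_1 = 13.6521
D_2 = 16.7156
D_3 = 20.4666
D_4 = 25.0593
D_5 = 26.4551
D_6 = 27.9286
TV_6 = 28.9117/(0.126−0.0352) = 318.4107
P₀ = Σ Dₜ/(1+r)ᵗ + TV_6/(1+r)^6 = 239.7794

$239.78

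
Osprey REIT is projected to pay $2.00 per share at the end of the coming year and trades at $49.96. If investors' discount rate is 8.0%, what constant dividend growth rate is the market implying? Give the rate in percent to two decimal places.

From P₀ = D₁/(r − g), the implied growth is g = r − D₁/P₀.
g = 0.08 − 2.00/49.96 = 0.08 − 0.04003 = 0.03997

4.00%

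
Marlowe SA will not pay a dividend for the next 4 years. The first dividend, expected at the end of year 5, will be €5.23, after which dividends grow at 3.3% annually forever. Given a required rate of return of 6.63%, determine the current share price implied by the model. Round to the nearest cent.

Deferred-dividend DDM. At t=4 the remaining stream is a growing perpetuity with first payment D_5 = 5.23.
V_4 = D_5/(r−g) = 5.23/(0.0663−0.033) = 157.0571
P₀ = V_4/(1+r)^4 = 157.0571/(1+0.0663)^4 = 121.4898

€121.49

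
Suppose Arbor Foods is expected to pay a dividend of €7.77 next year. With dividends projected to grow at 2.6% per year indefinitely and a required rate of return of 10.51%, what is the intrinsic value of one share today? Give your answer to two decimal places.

€98.23

Gordon growth model: P₀ = D₁/(r − g), with D₁ = 7.77 given directly.
P₀ = 7.7700 / (0.1051 − 0.026) = 7.7700 / 0.0791 = 98.2301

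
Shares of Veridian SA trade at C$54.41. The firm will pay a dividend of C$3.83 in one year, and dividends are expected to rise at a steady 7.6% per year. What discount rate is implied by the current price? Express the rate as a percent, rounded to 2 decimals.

Rearranging the constant-growth DDM: r = D₁/P₀ + g.
r = 3.8300 / 54.41 + 0.076 = 0.07039 + 0.076 = 0.14639

14.64%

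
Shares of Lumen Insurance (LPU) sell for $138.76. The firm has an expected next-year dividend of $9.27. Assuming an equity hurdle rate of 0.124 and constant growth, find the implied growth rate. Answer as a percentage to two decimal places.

5.72%

From P₀ = D₁/(r − g), the implied growth is g = r − D₁/P₀.
g = 0.124 − 9.27/138.76 = 0.124 − 0.06681 = 0.05719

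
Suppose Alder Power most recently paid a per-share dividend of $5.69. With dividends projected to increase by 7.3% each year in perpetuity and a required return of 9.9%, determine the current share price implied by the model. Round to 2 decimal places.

Gordon growth model: P₀ = D₁/(r − g). D₁ = 5.69 × (1 + 0.073) = 6.1054.
P₀ = 6.1054 / (0.099 − 0.073) = 6.1054 / 0.026 = 234.8219

$234.82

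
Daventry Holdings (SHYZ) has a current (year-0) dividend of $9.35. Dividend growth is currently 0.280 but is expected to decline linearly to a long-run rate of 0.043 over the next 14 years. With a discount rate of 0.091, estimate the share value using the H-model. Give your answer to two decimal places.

H-model: P₀ = D₀[(1+g_L) + H(g_S−g_L)]/(r−g_L), with H = 14/2 = 7.
P₀ = 9.35 × [(1+0.043) + 7×(0.28−0.043)] / (0.091−0.043)
   = 9.35 × 2.7020 / 0.048 = 526.3271

$526.33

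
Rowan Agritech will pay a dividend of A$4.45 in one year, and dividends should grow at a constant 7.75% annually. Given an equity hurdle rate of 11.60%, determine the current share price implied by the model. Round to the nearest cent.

A$115.58

Gordon growth model: P₀ = D₁/(r − g), with D₁ = 4.45 given directly.
P₀ = 4.4500 / (0.116 − 0.0775) = 4.4500 / 0.0385 = 115.5844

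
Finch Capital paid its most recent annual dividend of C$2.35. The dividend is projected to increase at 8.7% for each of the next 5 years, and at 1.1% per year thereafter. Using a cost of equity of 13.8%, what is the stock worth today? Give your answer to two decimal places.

C$25.14

Two-stage DDM. Project D₁…D_5 at 0.087, terminal growth 0.011, discount at r = 0.138.
D_1 = 2.5545
D_2 = 2.7767
D_3 = 3.0183
D_4 = 3.2808
D_5 = 3.5663
Terminal value at t=5: TV = D_6/(r−g) = 3.6055/(0.138−0.011) = 28.3898
P₀ = 2.5545/(1+0.138)^1 + 2.7767/(1+0.138)^2 + 3.0183/(1+0.138)^3 + 3.2808/(1+0.138)^4 + 3.5663/(1+0.138)^5 + 28.3898/(1+0.138)^5 = 25.1364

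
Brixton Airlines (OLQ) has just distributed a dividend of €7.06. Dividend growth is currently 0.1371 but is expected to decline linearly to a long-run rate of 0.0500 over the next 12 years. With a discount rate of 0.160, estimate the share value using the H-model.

€100.93

H-model: P₀ = D₀[(1+g_L) + H(g_S−g_L)]/(r−g_L), with H = 12/2 = 6.
P₀ = 7.06 × [(1+0.05) + 6×(0.1371−0.05)] / (0.16−0.05)
   = 7.06 × 1.5726 / 0.11 = 100.9323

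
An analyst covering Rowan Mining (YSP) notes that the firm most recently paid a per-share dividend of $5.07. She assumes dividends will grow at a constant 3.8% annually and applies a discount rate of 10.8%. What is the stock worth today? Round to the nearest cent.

$75.18

Gordon growth model: P₀ = D₁/(r − g). D₁ = 5.07 × (1 + 0.038) = 5.2627.
P₀ = 5.2627 / (0.108 − 0.038) = 5.2627 / 0.07 = 75.1809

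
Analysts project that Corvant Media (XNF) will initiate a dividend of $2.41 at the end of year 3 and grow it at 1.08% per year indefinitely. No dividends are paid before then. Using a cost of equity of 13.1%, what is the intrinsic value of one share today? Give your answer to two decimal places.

$15.67

Deferred-dividend DDM. At t=2 the remaining stream is a growing perpetuity with first payment D_3 = 2.41.
V_2 = D_3/(r−g) = 2.41/(0.131−0.0108) = 20.0499
P₀ = V_2/(1+r)^2 = 20.0499/(1+0.131)^2 = 15.6743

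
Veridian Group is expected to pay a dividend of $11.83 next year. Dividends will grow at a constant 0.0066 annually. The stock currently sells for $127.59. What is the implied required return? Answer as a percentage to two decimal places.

Rearranging the constant-growth DDM: r = D₁/P₀ + g.
r = 11.8300 / 127.59 + 0.0066 = 0.09272 + 0.0066 = 0.09932

9.93%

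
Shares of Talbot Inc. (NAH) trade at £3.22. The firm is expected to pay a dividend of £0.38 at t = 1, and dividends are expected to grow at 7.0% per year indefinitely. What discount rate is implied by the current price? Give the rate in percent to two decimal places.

18.80%

Rearranging the constant-growth DDM: r = D₁/P₀ + g.
r = 0.3800 / 3.22 + 0.07 = 0.11801 + 0.07 = 0.18801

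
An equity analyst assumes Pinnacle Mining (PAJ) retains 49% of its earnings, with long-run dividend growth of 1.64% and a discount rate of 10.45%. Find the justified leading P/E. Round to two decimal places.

5.79

Payout ratio b = 1 − 0.49 = 0.51.
Justified leading P/E = b/(r−g) = 0.51/(0.1045−0.0164) = 5.7889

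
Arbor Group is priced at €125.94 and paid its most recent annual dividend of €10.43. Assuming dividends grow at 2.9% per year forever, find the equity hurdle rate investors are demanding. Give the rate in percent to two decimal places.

Rearranging the constant-growth DDM: r = D₁/P₀ + g.
D₁ = 10.43 × (1 + 0.029) = 10.7325.
r = 10.7325 / 125.94 + 0.029 = 0.08522 + 0.029 = 0.11422

11.42%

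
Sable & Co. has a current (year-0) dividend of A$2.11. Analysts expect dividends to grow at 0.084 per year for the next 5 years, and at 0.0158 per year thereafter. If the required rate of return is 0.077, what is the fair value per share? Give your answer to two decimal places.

A$46.93

Two-stage DDM. Project D₁…D_5 at 0.084, terminal growth 0.0158, discount at r = 0.077.
D_1 = 2.2872
D_2 = 2.4794
D_3 = 2.6876
D_4 = 2.9134
D_5 = 3.1581
Terminal value at t=5: TV = D_6/(r−g) = 3.2080/(0.077−0.0158) = 52.4186
P₀ = 2.2872/(1+0.077)^1 + 2.4794/(1+0.077)^2 + 2.6876/(1+0.077)^3 + 2.9134/(1+0.077)^4 + 3.1581/(1+0.077)^5 + 52.4186/(1+0.077)^5 = 46.9324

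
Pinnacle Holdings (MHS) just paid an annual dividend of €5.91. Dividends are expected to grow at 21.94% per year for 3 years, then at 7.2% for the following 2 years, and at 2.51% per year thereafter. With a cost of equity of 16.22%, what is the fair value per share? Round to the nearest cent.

Three-stage DDM. Project D₁…D_5; terminal Gordon value at t=5 with g = 0.0251; discount at r = 0.1622.
D_1 = 7.2067
D_2 = 8.7878
D_3 = 10.7158
D_4 = 11.4874
D_5 = 12.3145
TV_5 = 12.6236/(0.1622−0.0251) = 92.0756
P₀ = Σ Dₜ/(1+r)ᵗ + TV_5/(1+r)^5 = 75.0625

€75.06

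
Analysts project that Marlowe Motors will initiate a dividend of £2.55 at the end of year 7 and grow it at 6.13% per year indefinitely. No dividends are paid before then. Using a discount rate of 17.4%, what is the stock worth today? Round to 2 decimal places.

£8.64

Deferred-dividend DDM. At t=6 the remaining stream is a growing perpetuity with first payment D_7 = 2.55.
V_6 = D_7/(r−g) = 2.55/(0.174−0.0613) = 22.6264
P₀ = V_6/(1+r)^6 = 22.6264/(1+0.174)^6 = 8.6419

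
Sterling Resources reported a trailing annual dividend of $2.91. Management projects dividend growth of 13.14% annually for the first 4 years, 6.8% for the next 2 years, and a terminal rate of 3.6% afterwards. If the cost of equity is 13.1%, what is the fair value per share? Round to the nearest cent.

Three-stage DDM. Project D₁…D_6; terminal Gordon value at t=6 with g = 0.036; discount at r = 0.131.
D_1 = 3.2924
D_2 = 3.7250
D_3 = 4.2145
D_4 = 4.7682
D_5 = 5.0925
D_6 = 5.4388
TV_6 = 5.6346/(0.131−0.036) = 59.3111
P₀ = Σ Dₜ/(1+r)ᵗ + TV_6/(1+r)^6 = 45.3380

$45.34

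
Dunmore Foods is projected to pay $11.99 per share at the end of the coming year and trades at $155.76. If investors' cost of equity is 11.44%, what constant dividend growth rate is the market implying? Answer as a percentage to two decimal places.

3.74%

From P₀ = D₁/(r − g), the implied growth is g = r − D₁/P₀.
g = 0.1144 − 11.99/155.76 = 0.1144 − 0.07698 = 0.03742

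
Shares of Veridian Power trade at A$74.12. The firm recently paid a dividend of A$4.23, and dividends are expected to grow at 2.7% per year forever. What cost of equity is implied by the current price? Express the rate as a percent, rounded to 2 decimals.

8.56%

Rearranging the constant-growth DDM: r = D₁/P₀ + g.
D₁ = 4.23 × (1 + 0.027) = 4.3442.
r = 4.3442 / 74.12 + 0.027 = 0.05861 + 0.027 = 0.08561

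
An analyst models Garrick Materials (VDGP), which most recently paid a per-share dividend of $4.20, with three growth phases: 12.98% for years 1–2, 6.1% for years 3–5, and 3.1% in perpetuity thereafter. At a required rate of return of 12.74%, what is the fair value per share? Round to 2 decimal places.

$57.25

Three-stage DDM. Project D₁…D_5; terminal Gordon value at t=5 with g = 0.031; discount at r = 0.1274.
D_1 = 4.7452
D_2 = 5.3611
D_3 = 5.6881
D_4 = 6.0351
D_5 = 6.4032
TV_5 = 6.6017/(0.1274−0.031) = 68.4826
P₀ = Σ Dₜ/(1+r)ᵗ + TV_5/(1+r)^5 = 57.2479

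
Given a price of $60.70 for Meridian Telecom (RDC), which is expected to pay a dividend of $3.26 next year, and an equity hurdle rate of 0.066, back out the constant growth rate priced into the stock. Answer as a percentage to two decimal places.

From P₀ = D₁/(r − g), the implied growth is g = r − D₁/P₀.
g = 0.066 − 3.26/60.70 = 0.066 − 0.05371 = 0.01229

1.23%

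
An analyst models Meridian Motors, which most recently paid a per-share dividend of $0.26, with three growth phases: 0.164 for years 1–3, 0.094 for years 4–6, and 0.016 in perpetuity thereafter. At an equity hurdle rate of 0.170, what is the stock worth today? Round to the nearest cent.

$2.83

Three-stage DDM. Project D₁…D_6; terminal Gordon value at t=6 with g = 0.016; discount at r = 0.17.
D_1 = 0.3026
D_2 = 0.3523
D_3 = 0.4100
D_4 = 0.4486
D_5 = 0.4908
D_6 = 0.5369
TV_6 = 0.5455/(0.17−0.016) = 3.5421
P₀ = Σ Dₜ/(1+r)ᵗ + TV_6/(1+r)^6 = 2.8254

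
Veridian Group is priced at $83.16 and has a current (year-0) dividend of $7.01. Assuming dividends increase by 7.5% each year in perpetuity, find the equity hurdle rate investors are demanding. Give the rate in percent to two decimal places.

16.56%

Rearranging the constant-growth DDM: r = D₁/P₀ + g.
D₁ = 7.01 × (1 + 0.075) = 7.5357.
r = 7.5357 / 83.16 + 0.075 = 0.09062 + 0.075 = 0.16562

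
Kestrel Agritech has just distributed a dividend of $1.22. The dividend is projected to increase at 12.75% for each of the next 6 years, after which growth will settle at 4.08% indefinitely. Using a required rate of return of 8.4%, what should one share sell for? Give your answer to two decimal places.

Two-stage DDM. Project D₁…D_6 at 0.1275, terminal growth 0.0408, discount at r = 0.084.
D_1 = 1.3755
D_2 = 1.5509
D_3 = 1.7487
D_4 = 1.9716
D_5 = 2.2230
D_6 = 2.5065
Terminal value at t=6: TV = D_7/(r−g) = 2.6087/(0.084−0.0408) = 60.3869
P₀ = 1.3755/(1+0.084)^1 + 1.5509/(1+0.084)^2 + 1.7487/(1+0.084)^3 + 1.9716/(1+0.084)^4 + 2.2230/(1+0.084)^5 + 2.5065/(1+0.084)^6 + 60.3869/(1+0.084)^6 = 45.6389

$45.64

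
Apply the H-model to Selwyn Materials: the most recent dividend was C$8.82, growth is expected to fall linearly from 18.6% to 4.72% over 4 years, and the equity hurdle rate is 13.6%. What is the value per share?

H-model: P₀ = D₀[(1+g_L) + H(g_S−g_L)]/(r−g_L), with H = 4/2 = 2.
P₀ = 8.82 × [(1+0.0472) + 2×(0.186−0.0472)] / (0.136−0.0472)
   = 8.82 × 1.3248 / 0.0888 = 131.5849

C$131.58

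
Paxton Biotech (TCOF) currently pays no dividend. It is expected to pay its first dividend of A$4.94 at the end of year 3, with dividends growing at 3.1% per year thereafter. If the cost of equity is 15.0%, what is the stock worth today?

Deferred-dividend DDM. At t=2 the remaining stream is a growing perpetuity with first payment D_3 = 4.94.
V_2 = D_3/(r−g) = 4.94/(0.15−0.031) = 41.5126
P₀ = V_2/(1+r)^2 = 41.5126/(1+0.15)^2 = 31.3895

A$31.39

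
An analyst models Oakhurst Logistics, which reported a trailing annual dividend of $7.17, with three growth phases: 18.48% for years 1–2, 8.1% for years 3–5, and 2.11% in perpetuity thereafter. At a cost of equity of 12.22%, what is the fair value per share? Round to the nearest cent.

$109.97

Three-stage DDM. Project D₁…D_5; terminal Gordon value at t=5 with g = 0.0211; discount at r = 0.1222.
D_1 = 8.4950
D_2 = 10.0649
D_3 = 10.8802
D_4 = 11.7614
D_5 = 12.7141
TV_5 = 12.9824/(0.1222−0.0211) = 128.4114
P₀ = Σ Dₜ/(1+r)ᵗ + TV_5/(1+r)^5 = 109.9737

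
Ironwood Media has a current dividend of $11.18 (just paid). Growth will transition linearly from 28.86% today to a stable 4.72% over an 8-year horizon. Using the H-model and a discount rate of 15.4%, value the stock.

H-model: P₀ = D₀[(1+g_L) + H(g_S−g_L)]/(r−g_L), with H = 8/2 = 4.
P₀ = 11.18 × [(1+0.0472) + 4×(0.2886−0.0472)] / (0.154−0.0472)
   = 11.18 × 2.0128 / 0.1068 = 210.7032

$210.70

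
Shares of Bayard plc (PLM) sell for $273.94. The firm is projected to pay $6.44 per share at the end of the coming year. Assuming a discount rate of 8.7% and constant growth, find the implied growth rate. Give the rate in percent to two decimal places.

6.35%

From P₀ = D₁/(r − g), the implied growth is g = r − D₁/P₀.
g = 0.087 − 6.44/273.94 = 0.087 − 0.02351 = 0.06349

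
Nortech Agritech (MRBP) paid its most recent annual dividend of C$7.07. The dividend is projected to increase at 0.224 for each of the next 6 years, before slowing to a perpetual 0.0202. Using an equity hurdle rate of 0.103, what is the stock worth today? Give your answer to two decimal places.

Two-stage DDM. Project D₁…D_6 at 0.224, terminal growth 0.0202, discount at r = 0.103.
D_1 = 8.6537
D_2 = 10.5921
D_3 = 12.9647
D_4 = 15.8688
D_5 = 19.4235
D_6 = 23.7743
Terminal value at t=6: TV = D_7/(r−g) = 24.2546/(0.103−0.0202) = 292.9294
P₀ = 8.6537/(1+0.103)^1 + 10.5921/(1+0.103)^2 + 12.9647/(1+0.103)^3 + 15.8688/(1+0.103)^4 + 19.4235/(1+0.103)^5 + 23.7743/(1+0.103)^6 + 292.9294/(1+0.103)^6 = 224.7050

C$224.71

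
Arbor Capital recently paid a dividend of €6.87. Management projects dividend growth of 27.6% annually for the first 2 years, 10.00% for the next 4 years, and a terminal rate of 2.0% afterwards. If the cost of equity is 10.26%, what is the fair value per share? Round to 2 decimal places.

€166.29

Three-stage DDM. Project D₁…D_6; terminal Gordon value at t=6 with g = 0.02; discount at r = 0.1026.
D_1 = 8.7661
D_2 = 11.1856
D_3 = 12.3041
D_4 = 13.5345
D_5 = 14.8880
D_6 = 16.3768
TV_6 = 16.7043/(0.1026−0.02) = 202.2316
P₀ = Σ Dₜ/(1+r)ᵗ + TV_6/(1+r)^6 = 166.2864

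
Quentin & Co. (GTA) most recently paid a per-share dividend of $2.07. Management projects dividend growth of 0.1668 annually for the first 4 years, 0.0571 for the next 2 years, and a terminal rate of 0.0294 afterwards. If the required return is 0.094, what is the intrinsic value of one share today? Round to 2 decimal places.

$54.69

Three-stage DDM. Project D₁…D_6; terminal Gordon value at t=6 with g = 0.0294; discount at r = 0.094.
D_1 = 2.4153
D_2 = 2.8181
D_3 = 3.2882
D_4 = 3.8367
D_5 = 4.0558
D_6 = 4.2873
TV_6 = 4.4134/(0.094−0.0294) = 68.3187
P₀ = Σ Dₜ/(1+r)ᵗ + TV_6/(1+r)^6 = 54.6919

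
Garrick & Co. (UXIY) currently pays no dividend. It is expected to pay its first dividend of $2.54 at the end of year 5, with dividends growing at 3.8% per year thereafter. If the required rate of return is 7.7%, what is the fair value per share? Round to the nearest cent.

Deferred-dividend DDM. At t=4 the remaining stream is a growing perpetuity with first payment D_5 = 2.54.
V_4 = D_5/(r−g) = 2.54/(0.077−0.038) = 65.1282
P₀ = V_4/(1+r)^4 = 65.1282/(1+0.077)^4 = 48.4068

$48.41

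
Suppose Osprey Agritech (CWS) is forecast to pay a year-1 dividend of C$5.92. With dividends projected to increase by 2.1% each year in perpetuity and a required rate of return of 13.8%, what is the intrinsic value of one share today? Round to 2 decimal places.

C$50.60

Gordon growth model: P₀ = D₁/(r − g), with D₁ = 5.92 given directly.
P₀ = 5.9200 / (0.138 − 0.021) = 5.9200 / 0.117 = 50.5983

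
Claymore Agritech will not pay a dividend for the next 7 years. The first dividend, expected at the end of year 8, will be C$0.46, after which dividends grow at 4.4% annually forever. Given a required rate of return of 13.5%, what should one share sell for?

C$2.08

Deferred-dividend DDM. At t=7 the remaining stream is a growing perpetuity with first payment D_8 = 0.46.
V_7 = D_8/(r−g) = 0.46/(0.135−0.044) = 5.0549
P₀ = V_7/(1+r)^7 = 5.0549/(1+0.135)^7 = 2.0833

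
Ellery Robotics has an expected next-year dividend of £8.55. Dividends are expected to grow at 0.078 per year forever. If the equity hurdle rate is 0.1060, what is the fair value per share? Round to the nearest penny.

Gordon growth model: P₀ = D₁/(r − g), with D₁ = 8.55 given directly.
P₀ = 8.5500 / (0.106 − 0.078) = 8.5500 / 0.028 = 305.3571

£305.36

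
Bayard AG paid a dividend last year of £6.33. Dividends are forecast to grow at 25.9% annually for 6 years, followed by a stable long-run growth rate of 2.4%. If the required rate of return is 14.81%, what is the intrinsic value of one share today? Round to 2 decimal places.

Two-stage DDM. Project D₁…D_6 at 0.259, terminal growth 0.024, discount at r = 0.1481.
D_1 = 7.9695
D_2 = 10.0336
D_3 = 12.6323
D_4 = 15.9040
D_5 = 20.0231
D_6 = 25.2091
Terminal value at t=6: TV = D_7/(r−g) = 25.8142/(0.1481−0.024) = 208.0110
P₀ = 7.9695/(1+0.1481)^1 + 10.0336/(1+0.1481)^2 + 12.6323/(1+0.1481)^3 + 15.9040/(1+0.1481)^4 + 20.0231/(1+0.1481)^5 + 25.2091/(1+0.1481)^6 + 208.0110/(1+0.1481)^6 = 143.9246

£143.92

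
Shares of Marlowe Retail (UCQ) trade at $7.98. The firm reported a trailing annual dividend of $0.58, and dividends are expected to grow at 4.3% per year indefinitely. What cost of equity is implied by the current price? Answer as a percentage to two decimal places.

11.88%

Rearranging the constant-growth DDM: r = D₁/P₀ + g.
D₁ = 0.58 × (1 + 0.043) = 0.6049.
r = 0.6049 / 7.98 + 0.043 = 0.07581 + 0.043 = 0.11881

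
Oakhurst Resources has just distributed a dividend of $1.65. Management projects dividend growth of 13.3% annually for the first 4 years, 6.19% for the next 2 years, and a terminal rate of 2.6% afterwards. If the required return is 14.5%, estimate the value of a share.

Three-stage DDM. Project D₁…D_6; terminal Gordon value at t=6 with g = 0.026; discount at r = 0.145.
D_1 = 1.8694
D_2 = 2.1181
D_3 = 2.3998
D_4 = 2.7190
D_5 = 2.8873
D_6 = 3.0660
TV_6 = 3.1457/(0.145−0.026) = 26.4345
P₀ = Σ Dₜ/(1+r)ᵗ + TV_6/(1+r)^6 = 20.9877

$20.99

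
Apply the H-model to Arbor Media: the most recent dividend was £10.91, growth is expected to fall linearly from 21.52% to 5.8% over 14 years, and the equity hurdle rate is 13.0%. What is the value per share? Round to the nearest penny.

H-model: P₀ = D₀[(1+g_L) + H(g_S−g_L)]/(r−g_L), with H = 14/2 = 7.
P₀ = 10.91 × [(1+0.058) + 7×(0.2152−0.058)] / (0.13−0.058)
   = 10.91 × 2.1584 / 0.072 = 327.0576

£327.06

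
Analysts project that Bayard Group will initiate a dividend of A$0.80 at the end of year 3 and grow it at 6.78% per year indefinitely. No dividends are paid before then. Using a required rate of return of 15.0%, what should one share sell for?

A$7.36

Deferred-dividend DDM. At t=2 the remaining stream is a growing perpetuity with first payment D_3 = 0.80.
V_2 = D_3/(r−g) = 0.80/(0.15−0.0678) = 9.7324
P₀ = V_2/(1+r)^2 = 9.7324/(1+0.15)^2 = 7.3591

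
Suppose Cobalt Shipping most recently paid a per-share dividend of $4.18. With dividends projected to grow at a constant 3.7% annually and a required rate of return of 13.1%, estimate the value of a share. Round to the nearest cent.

Gordon growth model: P₀ = D₁/(r − g). D₁ = 4.18 × (1 + 0.037) = 4.3347.
P₀ = 4.3347 / (0.131 − 0.037) = 4.3347 / 0.094 = 46.1134

$46.11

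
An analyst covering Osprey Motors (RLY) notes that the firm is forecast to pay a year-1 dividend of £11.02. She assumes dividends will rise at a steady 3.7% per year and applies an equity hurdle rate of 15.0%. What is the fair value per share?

£97.52

Gordon growth model: P₀ = D₁/(r − g), with D₁ = 11.02 given directly.
P₀ = 11.0200 / (0.15 − 0.037) = 11.0200 / 0.113 = 97.5221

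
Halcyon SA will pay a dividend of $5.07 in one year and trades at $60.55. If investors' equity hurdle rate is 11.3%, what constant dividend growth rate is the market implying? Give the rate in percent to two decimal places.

From P₀ = D₁/(r − g), the implied growth is g = r − D₁/P₀.
g = 0.113 − 5.07/60.55 = 0.113 − 0.08373 = 0.02927

2.93%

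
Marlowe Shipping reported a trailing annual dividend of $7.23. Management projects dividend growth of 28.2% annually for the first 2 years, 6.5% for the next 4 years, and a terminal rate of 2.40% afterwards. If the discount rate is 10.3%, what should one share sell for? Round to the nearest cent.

$164.02

Three-stage DDM. Project D₁…D_6; terminal Gordon value at t=6 with g = 0.024; discount at r = 0.103.
D_1 = 9.2689
D_2 = 11.8827
D_3 = 12.6551
D_4 = 13.4776
D_5 = 14.3537
D_6 = 15.2867
TV_6 = 15.6535/(0.103−0.024) = 198.1462
P₀ = Σ Dₜ/(1+r)ᵗ + TV_6/(1+r)^6 = 164.0230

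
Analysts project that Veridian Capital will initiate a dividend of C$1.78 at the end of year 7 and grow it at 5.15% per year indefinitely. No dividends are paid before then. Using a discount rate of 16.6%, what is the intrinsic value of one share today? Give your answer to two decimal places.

Deferred-dividend DDM. At t=6 the remaining stream is a growing perpetuity with first payment D_7 = 1.78.
V_6 = D_7/(r−g) = 1.78/(0.166−0.0515) = 15.5459
P₀ = V_6/(1+r)^6 = 15.5459/(1+0.166)^6 = 6.1862

C$6.19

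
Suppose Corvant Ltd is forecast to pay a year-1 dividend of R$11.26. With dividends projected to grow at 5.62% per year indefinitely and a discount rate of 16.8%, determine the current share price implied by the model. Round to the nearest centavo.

R$100.72

Gordon growth model: P₀ = D₁/(r − g), with D₁ = 11.26 given directly.
P₀ = 11.2600 / (0.168 − 0.0562) = 11.2600 / 0.1118 = 100.7156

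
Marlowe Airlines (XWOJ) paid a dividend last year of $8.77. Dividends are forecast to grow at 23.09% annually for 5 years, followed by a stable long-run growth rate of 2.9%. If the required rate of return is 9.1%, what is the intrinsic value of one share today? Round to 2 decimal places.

Two-stage DDM. Project D₁…D_5 at 0.2309, terminal growth 0.029, discount at r = 0.091.
D_1 = 10.7950
D_2 = 13.2876
D_3 = 16.3557
D_4 = 20.1322
D_5 = 24.7807
Terminal value at t=5: TV = D_6/(r−g) = 25.4993/(0.091−0.029) = 411.2796
P₀ = 10.7950/(1+0.091)^1 + 13.2876/(1+0.091)^2 + 16.3557/(1+0.091)^3 + 20.1322/(1+0.091)^4 + 24.7807/(1+0.091)^5 + 411.2796/(1+0.091)^5 = 329.9755

$329.98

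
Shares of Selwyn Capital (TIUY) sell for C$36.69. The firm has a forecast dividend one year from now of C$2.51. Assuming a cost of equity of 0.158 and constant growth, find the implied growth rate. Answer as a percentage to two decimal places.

8.96%

From P₀ = D₁/(r − g), the implied growth is g = r − D₁/P₀.
g = 0.158 − 2.51/36.69 = 0.158 − 0.06841 = 0.08959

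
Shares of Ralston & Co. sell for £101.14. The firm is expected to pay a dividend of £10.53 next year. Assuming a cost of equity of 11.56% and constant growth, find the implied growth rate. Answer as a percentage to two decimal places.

From P₀ = D₁/(r − g), the implied growth is g = r − D₁/P₀.
g = 0.1156 − 10.53/101.14 = 0.1156 − 0.10411 = 0.01149

1.15%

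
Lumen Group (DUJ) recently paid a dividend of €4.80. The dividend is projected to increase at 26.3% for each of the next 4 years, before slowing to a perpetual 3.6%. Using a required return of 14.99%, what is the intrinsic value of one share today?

€87.95

Two-stage DDM. Project D₁…D_4 at 0.263, terminal growth 0.036, discount at r = 0.1499.
D_1 = 6.0624
D_2 = 7.6568
D_3 = 9.6706
D_4 = 12.2139
Terminal value at t=4: TV = D_5/(r−g) = 12.6536/(0.1499−0.036) = 111.0940
P₀ = 6.0624/(1+0.1499)^1 + 7.6568/(1+0.1499)^2 + 9.6706/(1+0.1499)^3 + 12.2139/(1+0.1499)^4 + 111.0940/(1+0.1499)^4 = 87.9492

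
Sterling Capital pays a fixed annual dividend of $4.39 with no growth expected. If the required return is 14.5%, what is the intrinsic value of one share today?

Zero-growth DDM (perpetuity): P₀ = D/r = 4.39 / 0.145 = 30.2759

$30.28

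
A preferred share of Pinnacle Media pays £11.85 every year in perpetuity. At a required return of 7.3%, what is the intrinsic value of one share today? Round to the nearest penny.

£162.33

Zero-growth DDM (perpetuity): P₀ = D/r = 11.85 / 0.073 = 162.3288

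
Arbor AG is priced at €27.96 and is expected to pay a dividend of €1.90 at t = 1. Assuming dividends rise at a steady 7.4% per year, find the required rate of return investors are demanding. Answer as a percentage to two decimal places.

Rearranging the constant-growth DDM: r = D₁/P₀ + g.
r = 1.9000 / 27.96 + 0.074 = 0.06795 + 0.074 = 0.14195

14.20%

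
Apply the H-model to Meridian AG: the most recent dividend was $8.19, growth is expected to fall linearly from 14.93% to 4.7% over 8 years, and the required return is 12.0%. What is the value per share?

$163.37

H-model: P₀ = D₀[(1+g_L) + H(g_S−g_L)]/(r−g_L), with H = 8/2 = 4.
P₀ = 8.19 × [(1+0.047) + 4×(0.1493−0.047)] / (0.12−0.047)
   = 8.19 × 1.4562 / 0.073 = 163.3737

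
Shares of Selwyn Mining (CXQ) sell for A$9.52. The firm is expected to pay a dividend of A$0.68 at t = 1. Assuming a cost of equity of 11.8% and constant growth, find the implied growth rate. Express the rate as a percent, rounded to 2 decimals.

From P₀ = D₁/(r − g), the implied growth is g = r − D₁/P₀.
g = 0.118 − 0.68/9.52 = 0.118 − 0.07143 = 0.04657

4.66%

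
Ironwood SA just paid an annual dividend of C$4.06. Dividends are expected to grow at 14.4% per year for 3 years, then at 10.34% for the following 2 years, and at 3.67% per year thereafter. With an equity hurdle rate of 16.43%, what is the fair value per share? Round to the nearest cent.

Three-stage DDM. Project D₁…D_5; terminal Gordon value at t=5 with g = 0.0367; discount at r = 0.1643.
D_1 = 4.6446
D_2 = 5.3135
D_3 = 6.0786
D_4 = 6.7071
D_5 = 7.4007
TV_5 = 7.6723/(0.1643−0.0367) = 60.1274
P₀ = Σ Dₜ/(1+r)ᵗ + TV_5/(1+r)^5 = 46.9717

C$46.97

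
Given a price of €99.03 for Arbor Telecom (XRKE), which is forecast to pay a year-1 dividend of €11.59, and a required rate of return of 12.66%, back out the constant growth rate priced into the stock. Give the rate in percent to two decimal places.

From P₀ = D₁/(r − g), the implied growth is g = r − D₁/P₀.
g = 0.1266 − 11.59/99.03 = 0.1266 − 0.11704 = 0.00956

0.96%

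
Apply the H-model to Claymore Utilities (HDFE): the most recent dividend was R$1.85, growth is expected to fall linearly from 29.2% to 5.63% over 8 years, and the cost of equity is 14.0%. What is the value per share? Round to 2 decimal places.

H-model: P₀ = D₀[(1+g_L) + H(g_S−g_L)]/(r−g_L), with H = 8/2 = 4.
P₀ = 1.85 × [(1+0.0563) + 4×(0.292−0.0563)] / (0.14−0.0563)
   = 1.85 × 1.9991 / 0.0837 = 44.1856

R$44.19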